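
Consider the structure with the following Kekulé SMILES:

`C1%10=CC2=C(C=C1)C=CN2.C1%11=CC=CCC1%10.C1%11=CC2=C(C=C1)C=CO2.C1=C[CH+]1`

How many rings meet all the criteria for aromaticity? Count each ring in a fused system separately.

The SMILES encodes a six-membered carbon ring with three alternating C=C double bonds, fused to a five-membered ring containing one N–H nitrogen and two C=C double bonds; a six-membered carbon ring with two conjugated C=C double bonds and two sp³ carbons; a six-membered carbon ring with three alternating C=C double bonds, fused to a five-membered ring containing one oxygen and two C=C double bonds; a three-membered all-carbon ring bearing a positive charge on one carbon, with one C=C double bond.
The fused 6/5-membered bicyclic (with one N–H) is a single π system with 9 sp² atoms and 10 π electrons from ring double bonds plus a heteroatom lone pair. 10 = 4(2)+2, so the system is aromatic and both rings count as aromatic (indole).
The 6-membered ring has two sp³ carbons, so it is not fully conjugated — not aromatic (1,3-cyclohexadiene).
The fused 6/5-membered bicyclic (with one oxygen) is a single π system with 9 sp² atoms and 10 π electrons from ring double bonds plus a heteroatom lone pair. 10 = 4(2)+2, so the system is aromatic and both rings count as aromatic (benzofuran).
The 3-membered ring has a continuous p-orbital overlap around the ring; 1 ring double bond (2 π electrons) plus the carbocation's empty p orbital (0, but keeps the ring conjugated) give 2 π electrons. 2 = 4(0)+2, so it is aromatic (cyclopropenyl cation).
5 of the 6 rings are aromatic. Total: 5.

5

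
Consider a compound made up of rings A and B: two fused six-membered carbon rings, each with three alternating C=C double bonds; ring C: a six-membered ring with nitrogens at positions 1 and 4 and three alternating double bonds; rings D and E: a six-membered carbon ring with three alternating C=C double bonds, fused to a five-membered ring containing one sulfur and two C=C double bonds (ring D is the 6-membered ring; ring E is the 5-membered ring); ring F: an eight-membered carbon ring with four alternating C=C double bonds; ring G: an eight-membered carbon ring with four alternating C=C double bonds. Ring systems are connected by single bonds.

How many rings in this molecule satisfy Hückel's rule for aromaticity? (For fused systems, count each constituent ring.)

5

Rings A and B form a fused bicyclic system with 10 sp² atoms and 10 π electrons from ring double bonds. 10 = 4(2)+2, so the system is aromatic and both rings count as aromatic (naphthalene).
Ring C has a continuous p-orbital overlap around the ring; 3 ring double bonds give 6 π electrons. 6 = 4(1)+2, so ring C is aromatic (pyrazine).
Rings D and E form a fused bicyclic system (with one sulfur) with 9 sp² atoms and 10 π electrons from ring double bonds plus a heteroatom lone pair. 10 = 4(2)+2, so the system is aromatic and both rings count as aromatic (benzothiophene).
Ring F has only sp² ring atoms; a planar conformation would have a fully conjugated π system of 8 electrons. But 8 = 4(2), which is 4n not 4n+2, so ring F is not aromatic (cyclooctatetraene) — cyclooctatetraene distorts into a non-planar tub to avoid antiaromaticity.
Ring G has only sp² ring atoms; a planar conformation would have a fully conjugated π system of 8 electrons. But 8 = 4(2), which is 4n not 4n+2, so ring G is not aromatic (cyclooctatetraene) — cyclooctatetraene distorts into a non-planar tub to avoid antiaromaticity.
Aromatic: A, B, C, D, E. Total: 5.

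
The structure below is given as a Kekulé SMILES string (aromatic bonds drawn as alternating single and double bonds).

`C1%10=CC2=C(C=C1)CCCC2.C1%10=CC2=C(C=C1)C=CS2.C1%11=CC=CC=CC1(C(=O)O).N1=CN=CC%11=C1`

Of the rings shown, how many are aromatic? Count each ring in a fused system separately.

The SMILES encodes a six-membered carbon ring with three alternating C=C double bonds, fused to a saturated six-membered carbon ring; a six-membered carbon ring with three alternating C=C double bonds, fused to a five-membered ring containing one sulfur and two C=C double bonds; a seven-membered carbon ring with three C=C double bonds and one sp³ carbon; a six-membered ring with nitrogens at positions 1 and 3 and three alternating double bonds.
The 6-membered ring is planar and fully conjugated; 3 ring double bonds give 6 π electrons. 6 = 4(1)+2, so it is aromatic (benzene ring).
The second 6-membered ring has four sp³ carbons, so it is not fully conjugated — not aromatic (cyclohexane ring).
The fused 6/5-membered bicyclic (with one sulfur) is a single π system with 9 sp² atoms and 10 π electrons from ring double bonds plus a heteroatom lone pair. 10 = 4(2)+2, so the system is aromatic and both rings count as aromatic (benzothiophene).
The 7-membered ring has one sp³ carbon, so it is not fully conjugated — not aromatic (cycloheptatriene).
The 6-membered ring with two nitrogens (1,3) is fully conjugated (every ring atom contributes a p orbital); 3 ring double bonds give 6 π electrons. Since 6 = 4n+2 (n=1), it is aromatic (pyrimidine).
4 of the 6 rings are aromatic. Total: 4.

4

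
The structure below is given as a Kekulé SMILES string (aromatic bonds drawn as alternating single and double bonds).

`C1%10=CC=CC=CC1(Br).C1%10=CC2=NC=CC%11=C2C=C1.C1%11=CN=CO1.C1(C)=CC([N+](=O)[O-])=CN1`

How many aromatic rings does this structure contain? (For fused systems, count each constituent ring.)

4

The SMILES encodes a seven-membered carbon ring with three C=C double bonds and one sp³ carbon; two fused six-membered rings, each with three alternating double bonds; one ring is all carbon and the other has one ring nitrogen; a five-membered ring with an oxygen at position 1 and a nitrogen at position 3 (in a C=N bond), with two double bonds; a five-membered ring of four carbons and one nitrogen bearing a hydrogen, with two C=C double bonds.
The 7-membered ring has one sp³ carbon, so it is not fully conjugated — not aromatic (cycloheptatriene).
The fused 6/6-membered bicyclic (with one nitrogen) is a single π system with 10 sp² atoms and 10 π electrons from ring double bonds. 10 = 4(2)+2, so the system is aromatic and both rings count as aromatic (quinoline).
The 5-membered ring with one oxygen and one =N– has a continuous p-orbital overlap around the ring; 2 ring double bonds (4 π electrons) plus a heteroatom lone pair (2) give 6 π electrons. 6 = 4(1)+2, so it is aromatic (oxazole).
The 5-membered ring with one N–H is planar and fully conjugated; 2 ring double bonds (4 π electrons) plus a heteroatom lone pair (2) give 6 π electrons. 6 = 4(1)+2, so it is aromatic (pyrrole).
4 of the 5 rings are aromatic. Total: 4.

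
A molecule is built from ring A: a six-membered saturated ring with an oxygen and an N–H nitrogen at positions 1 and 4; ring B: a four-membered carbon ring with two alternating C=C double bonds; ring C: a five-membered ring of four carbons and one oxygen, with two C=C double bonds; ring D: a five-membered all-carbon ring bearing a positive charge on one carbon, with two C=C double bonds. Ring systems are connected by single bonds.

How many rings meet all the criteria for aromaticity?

Ring A has only sp³ atoms, so it is not fully conjugated — not aromatic (morpholine).
Ring B has only sp² ring atoms; a planar conformation would have a fully conjugated π system of 4 electrons. But 4 = 4(1), which is 4n not 4n+2, so ring B is not aromatic (cyclobutadiene) — cyclobutadiene is antiaromatic and distorts to a rectangle.
Ring C is fully conjugated (every ring atom contributes a p orbital); 2 ring double bonds (4 π electrons) plus a heteroatom lone pair (2) give 6 π electrons. Since 6 = 4n+2 (n=1), ring C is aromatic (furan).
Ring D has only sp² ring atoms; a planar conformation would have a fully conjugated π system of 4 electrons. But 4 = 4(1), which is 4n not 4n+2, so ring D is not aromatic (cyclopentadienyl cation).
Aromatic: C. Total: 1.

1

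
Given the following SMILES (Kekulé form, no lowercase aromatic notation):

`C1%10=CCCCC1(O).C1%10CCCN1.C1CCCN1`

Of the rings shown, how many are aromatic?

0

The SMILES encodes a six-membered carbon ring with one C=C double bond; a five-membered saturated ring of four carbons and one N–H nitrogen; a five-membered saturated ring of four carbons and one N–H nitrogen.
The 6-membered ring has four sp³ carbons, so it is not fully conjugated — not aromatic (cyclohexene).
The 5-membered ring with one N–H has only sp³ atoms, so it is not fully conjugated — not aromatic (pyrrolidine).
The second 5-membered ring with one N–H has only sp³ atoms, so it is not fully conjugated — not aromatic (pyrrolidine).
None of the rings are aromatic. Total: 0.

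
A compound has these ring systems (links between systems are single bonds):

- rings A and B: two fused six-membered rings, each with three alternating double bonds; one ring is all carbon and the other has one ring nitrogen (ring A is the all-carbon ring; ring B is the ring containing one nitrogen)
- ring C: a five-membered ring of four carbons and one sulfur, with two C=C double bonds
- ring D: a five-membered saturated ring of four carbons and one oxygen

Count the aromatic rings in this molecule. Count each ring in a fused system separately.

3

Rings A and B form a fused bicyclic system (with one nitrogen) with 10 sp² atoms and 10 π electrons from ring double bonds. 10 = 4(2)+2, so the system is aromatic and both rings count as aromatic (quinoline).
Ring C is planar and fully conjugated; 2 ring double bonds (4 π electrons) plus a heteroatom lone pair (2) give 6 π electrons. 6 = 4(1)+2, so ring C is aromatic (thiophene).
Ring D has only sp³ atoms, so it is not fully conjugated — not aromatic (tetrahydrofuran).
Aromatic: A, B, C. Total: 3.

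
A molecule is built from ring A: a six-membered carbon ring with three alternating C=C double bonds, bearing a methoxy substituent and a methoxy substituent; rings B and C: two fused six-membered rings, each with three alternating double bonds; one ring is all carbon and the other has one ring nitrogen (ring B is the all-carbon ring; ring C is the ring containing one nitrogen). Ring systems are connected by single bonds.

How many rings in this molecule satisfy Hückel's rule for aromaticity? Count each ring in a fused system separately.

Ring A has a continuous p-orbital overlap around the ring; 3 ring double bonds give 6 π electrons. 6 = 4(1)+2, so ring A is aromatic (benzene).
Rings B and C form a fused bicyclic system (with one nitrogen) with 10 sp² atoms and 10 π electrons from ring double bonds. 10 = 4(2)+2, so the system is aromatic and both rings count as aromatic (quinoline).
Aromatic: A, B, C. Total: 3.

3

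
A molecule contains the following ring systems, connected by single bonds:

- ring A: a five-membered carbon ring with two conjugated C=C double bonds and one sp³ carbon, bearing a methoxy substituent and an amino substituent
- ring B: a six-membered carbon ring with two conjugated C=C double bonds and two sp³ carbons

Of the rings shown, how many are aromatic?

Ring A has one sp³ carbon, so it is not fully conjugated — not aromatic (cyclopentadiene).
Ring B has two sp³ carbons, so it is not fully conjugated — not aromatic (1,3-cyclohexadiene).
No ring is aromatic. Total: 0.

0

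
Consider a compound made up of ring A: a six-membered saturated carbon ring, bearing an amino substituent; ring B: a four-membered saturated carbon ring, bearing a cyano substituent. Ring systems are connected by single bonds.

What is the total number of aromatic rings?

Ring A has only sp³ atoms, so it is not fully conjugated — not aromatic (cyclohexane).
Ring B has only sp³ atoms, so it is not fully conjugated — not aromatic (cyclobutane).
No ring is aromatic. Total: 0.

0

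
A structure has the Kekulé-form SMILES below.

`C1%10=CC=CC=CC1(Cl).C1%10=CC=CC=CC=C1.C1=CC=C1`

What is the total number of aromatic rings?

0

The SMILES encodes a seven-membered carbon ring with three C=C double bonds and one sp³ carbon; an eight-membered carbon ring with four alternating C=C double bonds; a four-membered carbon ring with two alternating C=C double bonds.
The 7-membered ring has one sp³ carbon, so it is not fully conjugated — not aromatic (cycloheptatriene).
The 8-membered ring has only sp² ring atoms; a planar conformation would have a fully conjugated π system of 8 electrons. But 8 = 4(2), which is 4n not 4n+2, so it is not aromatic (cyclooctatetraene) — cyclooctatetraene distorts into a non-planar tub to avoid antiaromaticity.
The 4-membered ring has only sp² ring atoms; a planar conformation would have a fully conjugated π system of 4 electrons. But 4 = 4(1), which is 4n not 4n+2, so it is not aromatic (cyclobutadiene) — cyclobutadiene is antiaromatic and distorts to a rectangle.
None of the rings are aromatic. Total: 0.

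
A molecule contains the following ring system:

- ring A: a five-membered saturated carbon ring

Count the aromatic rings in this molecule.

0

Ring A has only sp³ atoms, so it is not fully conjugated — not aromatic (cyclopentane).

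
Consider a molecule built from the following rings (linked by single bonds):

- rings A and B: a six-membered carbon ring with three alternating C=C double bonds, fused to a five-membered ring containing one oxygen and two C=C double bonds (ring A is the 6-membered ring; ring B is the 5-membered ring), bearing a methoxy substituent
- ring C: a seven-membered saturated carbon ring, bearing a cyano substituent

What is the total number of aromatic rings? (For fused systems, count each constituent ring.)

2

Rings A and B form a fused bicyclic system (with one oxygen) with 9 sp² atoms and 10 π electrons from ring double bonds plus a heteroatom lone pair. 10 = 4(2)+2, so the system is aromatic and both rings count as aromatic (benzofuran).
Ring C has only sp³ atoms, so it is not fully conjugated — not aromatic (cycloheptane).
Aromatic: A, B. Total: 2.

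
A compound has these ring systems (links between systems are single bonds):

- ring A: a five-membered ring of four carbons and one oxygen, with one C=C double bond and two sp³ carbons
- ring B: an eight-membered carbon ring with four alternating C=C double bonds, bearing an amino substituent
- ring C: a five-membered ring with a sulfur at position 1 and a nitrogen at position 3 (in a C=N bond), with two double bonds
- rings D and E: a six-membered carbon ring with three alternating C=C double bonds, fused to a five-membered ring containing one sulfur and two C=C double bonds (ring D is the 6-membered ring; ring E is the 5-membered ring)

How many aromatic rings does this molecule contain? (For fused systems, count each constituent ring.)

3

Ring A has two sp³ carbons, so it is not fully conjugated — not aromatic (2,3-dihydrofuran).
Ring B has only sp² ring atoms; a planar conformation would have a fully conjugated π system of 8 electrons. But 8 = 4(2), which is 4n not 4n+2, so ring B is not aromatic (cyclooctatetraene) — cyclooctatetraene distorts into a non-planar tub to avoid antiaromaticity.
Ring C has a continuous p-orbital overlap around the ring; 2 ring double bonds (4 π electrons) plus a heteroatom lone pair (2) give 6 π electrons. That satisfies 4n+2 with n=1, so ring C is aromatic (thiazole).
Rings D and E form a fused bicyclic system (with one sulfur) with 9 sp² atoms and 10 π electrons from ring double bonds plus a heteroatom lone pair. 10 = 4(2)+2, so the system is aromatic and both rings count as aromatic (benzothiophene).
Aromatic: C, D, E. Total: 3.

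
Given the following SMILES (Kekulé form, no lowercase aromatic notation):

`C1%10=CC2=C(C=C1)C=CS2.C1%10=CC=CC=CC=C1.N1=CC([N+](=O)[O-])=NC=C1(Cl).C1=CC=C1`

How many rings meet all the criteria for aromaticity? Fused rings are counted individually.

The SMILES encodes a six-membered carbon ring with three alternating C=C double bonds, fused to a five-membered ring containing one sulfur and two C=C double bonds; an eight-membered carbon ring with four alternating C=C double bonds; a six-membered ring with nitrogens at positions 1 and 4 and three alternating double bonds; a four-membered carbon ring with two alternating C=C double bonds.
The fused 6/5-membered bicyclic (with one sulfur) is a single π system with 9 sp² atoms and 10 π electrons from ring double bonds plus a heteroatom lone pair. 10 = 4(2)+2, so the system is aromatic and both rings count as aromatic (benzothiophene).
The 8-membered ring has only sp² ring atoms; a planar conformation would have a fully conjugated π system of 8 electrons. But 8 = 4(2), which is 4n not 4n+2, so it is not aromatic (cyclooctatetraene) — cyclooctatetraene distorts into a non-planar tub to avoid antiaromaticity.
The 6-membered ring with two nitrogens (1,4) is fully conjugated (every ring atom contributes a p orbital); 3 ring double bonds give 6 π electrons. 6 = 4(1)+2, so it is aromatic (pyrazine).
The 4-membered ring has only sp² ring atoms; a planar conformation would have a fully conjugated π system of 4 electrons. But 4 = 4(1), which is 4n not 4n+2, so it is not aromatic (cyclobutadiene) — cyclobutadiene is antiaromatic and distorts to a rectangle.
3 of the 5 rings are aromatic. Total: 3.

3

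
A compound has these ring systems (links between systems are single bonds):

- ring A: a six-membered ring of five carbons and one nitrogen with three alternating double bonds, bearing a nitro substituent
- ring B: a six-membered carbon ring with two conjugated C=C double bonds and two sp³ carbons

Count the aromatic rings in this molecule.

Ring A has a continuous p-orbital overlap around the ring; 3 ring double bonds give 6 π electrons. That satisfies 4n+2 with n=1, so ring A is aromatic (pyridine).
Ring B has two sp³ carbons, so it is not fully conjugated — not aromatic (1,3-cyclohexadiene).
Aromatic: A. Total: 1.

1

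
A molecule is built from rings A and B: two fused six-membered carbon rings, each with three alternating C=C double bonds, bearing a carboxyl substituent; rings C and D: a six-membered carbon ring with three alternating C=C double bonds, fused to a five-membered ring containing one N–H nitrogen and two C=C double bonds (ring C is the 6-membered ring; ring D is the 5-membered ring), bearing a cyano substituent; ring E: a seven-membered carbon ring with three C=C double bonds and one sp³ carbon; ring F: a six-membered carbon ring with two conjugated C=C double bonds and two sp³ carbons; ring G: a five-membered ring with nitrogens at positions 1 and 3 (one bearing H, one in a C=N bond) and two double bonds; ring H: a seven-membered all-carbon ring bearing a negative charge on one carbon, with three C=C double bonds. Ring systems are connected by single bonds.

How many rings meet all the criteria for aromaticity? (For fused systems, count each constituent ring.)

Rings A and B form a fused bicyclic system with 10 sp² atoms and 10 π electrons from ring double bonds. 10 = 4(2)+2, so the system is aromatic and both rings count as aromatic (naphthalene).
Rings C and D form a fused bicyclic system (with one N–H) with 9 sp² atoms and 10 π electrons from ring double bonds plus a heteroatom lone pair. 10 = 4(2)+2, so the system is aromatic and both rings count as aromatic (indole).
Ring E has one sp³ carbon, so it is not fully conjugated — not aromatic (cycloheptatriene).
Ring F has two sp³ carbons, so it is not fully conjugated — not aromatic (1,3-cyclohexadiene).
Ring G is planar and fully conjugated; 2 ring double bonds (4 π electrons) plus a heteroatom lone pair (2) give 6 π electrons. 6 = 4(1)+2, so ring G is aromatic (imidazole).
Ring H has only sp² ring atoms; a planar conformation would have a fully conjugated π system of 8 electrons. But 8 = 4(2), which is 4n not 4n+2, so ring H is not aromatic (cycloheptatrienyl anion).
Aromatic: A, B, C, D, G. Total: 5.

5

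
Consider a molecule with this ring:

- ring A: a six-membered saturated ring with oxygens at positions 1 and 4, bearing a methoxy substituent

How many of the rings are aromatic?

0

Ring A has only sp³ atoms, so it is not fully conjugated — not aromatic (1,4-dioxane).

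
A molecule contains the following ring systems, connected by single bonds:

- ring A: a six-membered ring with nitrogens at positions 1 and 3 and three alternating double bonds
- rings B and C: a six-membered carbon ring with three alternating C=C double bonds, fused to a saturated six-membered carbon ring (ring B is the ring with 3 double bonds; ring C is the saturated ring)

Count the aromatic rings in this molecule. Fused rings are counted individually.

2

Ring A has a continuous p-orbital overlap around the ring; 3 ring double bonds give 6 π electrons. 6 = 4(1)+2, so ring A is aromatic (pyrimidine).
Ring B has a continuous p-orbital overlap around the ring; 3 ring double bonds give 6 π electrons. That satisfies 4n+2 with n=1, so ring B is aromatic (benzene ring).
Ring C has four sp³ carbons, so it is not fully conjugated — not aromatic (cyclohexane ring).
Aromatic: A, B. Total: 2.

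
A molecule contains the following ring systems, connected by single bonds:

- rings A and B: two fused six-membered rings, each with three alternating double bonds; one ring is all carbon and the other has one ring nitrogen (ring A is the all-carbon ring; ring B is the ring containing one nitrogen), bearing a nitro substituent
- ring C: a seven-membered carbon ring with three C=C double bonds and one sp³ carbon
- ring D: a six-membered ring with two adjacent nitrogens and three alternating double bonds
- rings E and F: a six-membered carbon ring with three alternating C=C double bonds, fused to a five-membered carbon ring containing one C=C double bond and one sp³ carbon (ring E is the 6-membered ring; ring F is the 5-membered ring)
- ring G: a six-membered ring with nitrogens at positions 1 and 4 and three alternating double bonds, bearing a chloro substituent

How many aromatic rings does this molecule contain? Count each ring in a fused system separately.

Rings A and B form a fused bicyclic system (with one nitrogen) with 10 sp² atoms and 10 π electrons from ring double bonds. 10 = 4(2)+2, so the system is aromatic and both rings count as aromatic (quinoline).
Ring C has one sp³ carbon, so it is not fully conjugated — not aromatic (cycloheptatriene).
Ring D is fully conjugated (every ring atom contributes a p orbital); 3 ring double bonds give 6 π electrons. Since 6 = 4n+2 (n=1), ring D is aromatic (pyridazine).
Ring E is planar and fully conjugated; 3 ring double bonds give 6 π electrons. Since 6 = 4n+2 (n=1), ring E is aromatic (benzene ring).
Ring F has one sp³ carbon, so it is not fully conjugated — not aromatic (cyclopentene ring).
Ring G has a continuous p-orbital overlap around the ring; 3 ring double bonds give 6 π electrons. Since 6 = 4n+2 (n=1), ring G is aromatic (pyrazine).
Aromatic: A, B, D, E, G. Total: 5.

5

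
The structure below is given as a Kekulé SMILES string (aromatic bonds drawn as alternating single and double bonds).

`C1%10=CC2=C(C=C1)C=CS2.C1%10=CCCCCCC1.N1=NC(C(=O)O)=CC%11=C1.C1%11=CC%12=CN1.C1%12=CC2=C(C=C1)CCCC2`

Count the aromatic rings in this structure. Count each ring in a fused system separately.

5

The SMILES encodes a six-membered carbon ring with three alternating C=C double bonds, fused to a five-membered ring containing one sulfur and two C=C double bonds; an eight-membered carbon ring with one C=C double bond; a six-membered ring with two adjacent nitrogens and three alternating double bonds; a five-membered ring of four carbons and one nitrogen bearing a hydrogen, with two C=C double bonds; a six-membered carbon ring with three alternating C=C double bonds, fused to a saturated six-membered carbon ring.
The fused 6/5-membered bicyclic (with one sulfur) is a single π system with 9 sp² atoms and 10 π electrons from ring double bonds plus a heteroatom lone pair. 10 = 4(2)+2, so the system is aromatic and both rings count as aromatic (benzothiophene).
The 8-membered ring has six sp³ carbons, so it is not fully conjugated — not aromatic (cyclooctene).
The 6-membered ring with two nitrogens (1,2) has a continuous p-orbital overlap around the ring; 3 ring double bonds give 6 π electrons. That satisfies 4n+2 with n=1, so it is aromatic (pyridazine).
The 5-membered ring with one N–H is planar and fully conjugated; 2 ring double bonds (4 π electrons) plus a heteroatom lone pair (2) give 6 π electrons. Since 6 = 4n+2 (n=1), it is aromatic (pyrrole).
The 6-membered ring is fully conjugated (every ring atom contributes a p orbital); 3 ring double bonds give 6 π electrons. 6 = 4(1)+2, so it is aromatic (benzene ring).
The second 6-membered ring has four sp³ carbons, so it is not fully conjugated — not aromatic (cyclohexane ring).
5 of the 7 rings are aromatic. Total: 5.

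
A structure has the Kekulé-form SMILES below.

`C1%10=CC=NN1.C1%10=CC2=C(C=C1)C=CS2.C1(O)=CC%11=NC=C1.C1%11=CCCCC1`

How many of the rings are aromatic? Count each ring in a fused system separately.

The SMILES encodes a five-membered ring with two adjacent nitrogens (one bearing H, one in a double bond) and two double bonds; a six-membered carbon ring with three alternating C=C double bonds, fused to a five-membered ring containing one sulfur and two C=C double bonds; a six-membered ring of five carbons and one nitrogen with three alternating double bonds; a six-membered carbon ring with one C=C double bond.
The 5-membered ring with two adjacent nitrogens (one N–H, one =N–) is planar and fully conjugated; 2 ring double bonds (4 π electrons) plus a heteroatom lone pair (2) give 6 π electrons. 6 = 4(1)+2, so it is aromatic (pyrazole).
The fused 6/5-membered bicyclic (with one sulfur) is a single π system with 9 sp² atoms and 10 π electrons from ring double bonds plus a heteroatom lone pair. 10 = 4(2)+2, so the system is aromatic and both rings count as aromatic (benzothiophene).
The 6-membered ring with one nitrogen has a continuous p-orbital overlap around the ring; 3 ring double bonds give 6 π electrons. 6 = 4(1)+2, so it is aromatic (pyridine).
The 6-membered ring has four sp³ carbons, so it is not fully conjugated — not aromatic (cyclohexene).
4 of the 5 rings are aromatic. Total: 4.

4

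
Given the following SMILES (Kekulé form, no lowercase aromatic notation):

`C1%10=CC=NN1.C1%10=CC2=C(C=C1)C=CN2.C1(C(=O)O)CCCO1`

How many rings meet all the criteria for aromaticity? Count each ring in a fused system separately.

3

The SMILES encodes a five-membered ring with two adjacent nitrogens (one bearing H, one in a double bond) and two double bonds; a six-membered carbon ring with three alternating C=C double bonds, fused to a five-membered ring containing one N–H nitrogen and two C=C double bonds; a five-membered saturated ring of four carbons and one oxygen.
The 5-membered ring with two adjacent nitrogens (one N–H, one =N–) has a continuous p-orbital overlap around the ring; 2 ring double bonds (4 π electrons) plus a heteroatom lone pair (2) give 6 π electrons. Since 6 = 4n+2 (n=1), it is aromatic (pyrazole).
The fused 6/5-membered bicyclic (with one N–H) is a single π system with 9 sp² atoms and 10 π electrons from ring double bonds plus a heteroatom lone pair. 10 = 4(2)+2, so the system is aromatic and both rings count as aromatic (indole).
The 5-membered ring with one oxygen has only sp³ atoms, so it is not fully conjugated — not aromatic (tetrahydrofuran).
3 of the 4 rings are aromatic. Total: 3.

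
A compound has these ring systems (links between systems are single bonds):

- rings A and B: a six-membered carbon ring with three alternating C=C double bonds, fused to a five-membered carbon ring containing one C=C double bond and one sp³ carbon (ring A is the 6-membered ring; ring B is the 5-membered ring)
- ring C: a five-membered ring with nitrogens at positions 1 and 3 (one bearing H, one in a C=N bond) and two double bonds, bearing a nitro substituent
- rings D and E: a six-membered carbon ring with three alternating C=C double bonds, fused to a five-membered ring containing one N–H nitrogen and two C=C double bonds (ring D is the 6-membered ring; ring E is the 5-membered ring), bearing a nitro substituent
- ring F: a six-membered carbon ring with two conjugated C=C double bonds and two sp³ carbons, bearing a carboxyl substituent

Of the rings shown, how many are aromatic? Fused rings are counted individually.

Ring A is planar and fully conjugated; 3 ring double bonds give 6 π electrons. 6 = 4(1)+2, so ring A is aromatic (benzene ring).
Ring B has one sp³ carbon, so it is not fully conjugated — not aromatic (cyclopentene ring).
Ring C has a continuous p-orbital overlap around the ring; 2 ring double bonds (4 π electrons) plus a heteroatom lone pair (2) give 6 π electrons. Since 6 = 4n+2 (n=1), ring C is aromatic (imidazole).
Rings D and E form a fused bicyclic system (with one N–H) with 9 sp² atoms and 10 π electrons from ring double bonds plus a heteroatom lone pair. 10 = 4(2)+2, so the system is aromatic and both rings count as aromatic (indole).
Ring F has two sp³ carbons, so it is not fully conjugated — not aromatic (1,3-cyclohexadiene).
Aromatic: A, C, D, E. Total: 4.

4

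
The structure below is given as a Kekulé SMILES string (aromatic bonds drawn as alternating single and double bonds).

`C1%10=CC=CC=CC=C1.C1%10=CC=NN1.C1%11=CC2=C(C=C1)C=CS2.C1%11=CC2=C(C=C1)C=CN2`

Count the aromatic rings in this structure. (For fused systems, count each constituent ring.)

5

The SMILES encodes an eight-membered carbon ring with four alternating C=C double bonds; a five-membered ring with two adjacent nitrogens (one bearing H, one in a double bond) and two double bonds; a six-membered carbon ring with three alternating C=C double bonds, fused to a five-membered ring containing one sulfur and two C=C double bonds; a six-membered carbon ring with three alternating C=C double bonds, fused to a five-membered ring containing one N–H nitrogen and two C=C double bonds.
The 8-membered ring has only sp² ring atoms; a planar conformation would have a fully conjugated π system of 8 electrons. But 8 = 4(2), which is 4n not 4n+2, so it is not aromatic (cyclooctatetraene) — cyclooctatetraene distorts into a non-planar tub to avoid antiaromaticity.
The 5-membered ring with two adjacent nitrogens (one N–H, one =N–) is fully conjugated (every ring atom contributes a p orbital); 2 ring double bonds (4 π electrons) plus a heteroatom lone pair (2) give 6 π electrons. 6 = 4(1)+2, so it is aromatic (pyrazole).
The fused 6/5-membered bicyclic (with one sulfur) is a single π system with 9 sp² atoms and 10 π electrons from ring double bonds plus a heteroatom lone pair. 10 = 4(2)+2, so the system is aromatic and both rings count as aromatic (benzothiophene).
The fused 6/5-membered bicyclic (with one N–H) is a single π system with 9 sp² atoms and 10 π electrons from ring double bonds plus a heteroatom lone pair. 10 = 4(2)+2, so the system is aromatic and both rings count as aromatic (indole).
5 of the 6 rings are aromatic. Total: 5.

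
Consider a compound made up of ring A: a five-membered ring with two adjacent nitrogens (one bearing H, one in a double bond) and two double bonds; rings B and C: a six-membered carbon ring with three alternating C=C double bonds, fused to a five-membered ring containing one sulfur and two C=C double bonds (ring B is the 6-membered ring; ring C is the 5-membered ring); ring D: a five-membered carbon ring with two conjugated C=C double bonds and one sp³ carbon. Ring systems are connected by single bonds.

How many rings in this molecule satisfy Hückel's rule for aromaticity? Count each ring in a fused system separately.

Ring A is planar and fully conjugated; 2 ring double bonds (4 π electrons) plus a heteroatom lone pair (2) give 6 π electrons. That satisfies 4n+2 with n=1, so ring A is aromatic (pyrazole).
Rings B and C form a fused bicyclic system (with one sulfur) with 9 sp² atoms and 10 π electrons from ring double bonds plus a heteroatom lone pair. 10 = 4(2)+2, so the system is aromatic and both rings count as aromatic (benzothiophene).
Ring D has one sp³ carbon, so it is not fully conjugated — not aromatic (cyclopentadiene).
Aromatic: A, B, C. Total: 3.

3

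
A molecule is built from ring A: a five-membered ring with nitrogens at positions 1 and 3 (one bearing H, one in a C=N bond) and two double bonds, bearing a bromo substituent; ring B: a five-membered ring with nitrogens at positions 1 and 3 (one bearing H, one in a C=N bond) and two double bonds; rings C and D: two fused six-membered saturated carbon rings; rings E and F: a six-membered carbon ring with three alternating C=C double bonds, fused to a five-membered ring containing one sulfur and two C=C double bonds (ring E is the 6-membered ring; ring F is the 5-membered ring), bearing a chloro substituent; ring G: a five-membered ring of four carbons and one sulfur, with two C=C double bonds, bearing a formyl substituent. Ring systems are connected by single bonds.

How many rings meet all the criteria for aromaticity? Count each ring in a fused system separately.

5

Ring A is planar and fully conjugated; 2 ring double bonds (4 π electrons) plus a heteroatom lone pair (2) give 6 π electrons. 6 = 4(1)+2, so ring A is aromatic (imidazole).
Ring B has a continuous p-orbital overlap around the ring; 2 ring double bonds (4 π electrons) plus a heteroatom lone pair (2) give 6 π electrons. That satisfies 4n+2 with n=1, so ring B is aromatic (imidazole).
Ring C has only sp³ atoms, so it is not fully conjugated — not aromatic (cyclohexane ring).
Ring D has only sp³ atoms, so it is not fully conjugated — not aromatic (cyclohexane ring).
Rings E and F form a fused bicyclic system (with one sulfur) with 9 sp² atoms and 10 π electrons from ring double bonds plus a heteroatom lone pair. 10 = 4(2)+2, so the system is aromatic and both rings count as aromatic (benzothiophene).
Ring G is planar and fully conjugated; 2 ring double bonds (4 π electrons) plus a heteroatom lone pair (2) give 6 π electrons. 6 = 4(1)+2, so ring G is aromatic (thiophene).
Aromatic: A, B, E, F, G. Total: 5.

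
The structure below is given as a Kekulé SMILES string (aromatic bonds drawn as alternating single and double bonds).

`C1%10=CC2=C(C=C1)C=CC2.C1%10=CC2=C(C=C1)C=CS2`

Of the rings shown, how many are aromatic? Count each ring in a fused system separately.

3

The SMILES encodes a six-membered carbon ring with three alternating C=C double bonds, fused to a five-membered carbon ring containing one C=C double bond and one sp³ carbon; a six-membered carbon ring with three alternating C=C double bonds, fused to a five-membered ring containing one sulfur and two C=C double bonds.
The 6-membered ring is planar and fully conjugated; 3 ring double bonds give 6 π electrons. 6 = 4(1)+2, so it is aromatic (benzene ring).
The 5-membered ring has one sp³ carbon, so it is not fully conjugated — not aromatic (cyclopentene ring).
The fused 6/5-membered bicyclic (with one sulfur) is a single π system with 9 sp² atoms and 10 π electrons from ring double bonds plus a heteroatom lone pair. 10 = 4(2)+2, so the system is aromatic and both rings count as aromatic (benzothiophene).
3 of the 4 rings are aromatic. Total: 3.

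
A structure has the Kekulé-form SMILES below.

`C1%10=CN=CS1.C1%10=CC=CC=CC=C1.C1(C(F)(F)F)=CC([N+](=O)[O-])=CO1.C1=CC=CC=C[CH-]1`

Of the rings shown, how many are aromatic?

2

The SMILES encodes a five-membered ring with a sulfur at position 1 and a nitrogen at position 3 (in a C=N bond), with two double bonds; an eight-membered carbon ring with four alternating C=C double bonds; a five-membered ring of four carbons and one oxygen, with two C=C double bonds; a seven-membered all-carbon ring bearing a negative charge on one carbon, with three C=C double bonds.
The 5-membered ring with one sulfur and one =N– is planar and fully conjugated; 2 ring double bonds (4 π electrons) plus a heteroatom lone pair (2) give 6 π electrons. Since 6 = 4n+2 (n=1), it is aromatic (thiazole).
The 8-membered ring has only sp² ring atoms; a planar conformation would have a fully conjugated π system of 8 electrons. But 8 = 4(2), which is 4n not 4n+2, so it is not aromatic (cyclooctatetraene) — cyclooctatetraene distorts into a non-planar tub to avoid antiaromaticity.
The 5-membered ring with one oxygen is fully conjugated (every ring atom contributes a p orbital); 2 ring double bonds (4 π electrons) plus a heteroatom lone pair (2) give 6 π electrons. 6 = 4(1)+2, so it is aromatic (furan).
The 7-membered ring has only sp² ring atoms; a planar conformation would have a fully conjugated π system of 8 electrons. But 8 = 4(2), which is 4n not 4n+2, so it is not aromatic (cycloheptatrienyl anion).
2 of the 4 rings are aromatic. Total: 2.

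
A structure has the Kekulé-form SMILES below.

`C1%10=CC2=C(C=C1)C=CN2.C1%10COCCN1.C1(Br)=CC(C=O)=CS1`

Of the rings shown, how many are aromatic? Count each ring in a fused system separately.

The SMILES encodes a six-membered carbon ring with three alternating C=C double bonds, fused to a five-membered ring containing one N–H nitrogen and two C=C double bonds; a six-membered saturated ring with an oxygen and an N–H nitrogen at positions 1 and 4; a five-membered ring of four carbons and one sulfur, with two C=C double bonds.
The fused 6/5-membered bicyclic (with one N–H) is a single π system with 9 sp² atoms and 10 π electrons from ring double bonds plus a heteroatom lone pair. 10 = 4(2)+2, so the system is aromatic and both rings count as aromatic (indole).
The 6-membered ring with one oxygen and one N–H (1,4) has only sp³ atoms, so it is not fully conjugated — not aromatic (morpholine).
The 5-membered ring with one sulfur has a continuous p-orbital overlap around the ring; 2 ring double bonds (4 π electrons) plus a heteroatom lone pair (2) give 6 π electrons. Since 6 = 4n+2 (n=1), it is aromatic (thiophene).
3 of the 4 rings are aromatic. Total: 3.

3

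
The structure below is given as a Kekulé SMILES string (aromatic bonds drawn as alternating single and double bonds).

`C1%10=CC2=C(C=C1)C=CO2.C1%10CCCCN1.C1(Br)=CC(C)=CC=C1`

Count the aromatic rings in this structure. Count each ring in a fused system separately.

3

The SMILES encodes a six-membered carbon ring with three alternating C=C double bonds, fused to a five-membered ring containing one oxygen and two C=C double bonds; a six-membered saturated ring of five carbons and one N–H nitrogen; a six-membered carbon ring with three alternating C=C double bonds.
The fused 6/5-membered bicyclic (with one oxygen) is a single π system with 9 sp² atoms and 10 π electrons from ring double bonds plus a heteroatom lone pair. 10 = 4(2)+2, so the system is aromatic and both rings count as aromatic (benzofuran).
The 6-membered ring with one N–H has only sp³ atoms, so it is not fully conjugated — not aromatic (piperidine).
The 6-membered ring has a continuous p-orbital overlap around the ring; 3 ring double bonds give 6 π electrons. 6 = 4(1)+2, so it is aromatic (benzene).
3 of the 4 rings are aromatic. Total: 3.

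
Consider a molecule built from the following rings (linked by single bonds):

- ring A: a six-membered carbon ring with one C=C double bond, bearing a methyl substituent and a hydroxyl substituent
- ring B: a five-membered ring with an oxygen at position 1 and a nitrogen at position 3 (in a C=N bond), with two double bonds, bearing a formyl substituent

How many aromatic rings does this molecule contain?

Ring A has four sp³ carbons, so it is not fully conjugated — not aromatic (cyclohexene).
Ring B has a continuous p-orbital overlap around the ring; 2 ring double bonds (4 π electrons) plus a heteroatom lone pair (2) give 6 π electrons. Since 6 = 4n+2 (n=1), ring B is aromatic (oxazole).
Aromatic: B. Total: 1.

1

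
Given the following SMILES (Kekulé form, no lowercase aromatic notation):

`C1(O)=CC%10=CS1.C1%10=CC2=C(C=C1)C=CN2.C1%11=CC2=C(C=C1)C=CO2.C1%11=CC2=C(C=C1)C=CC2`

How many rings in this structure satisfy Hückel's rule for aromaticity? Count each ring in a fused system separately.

The SMILES encodes a five-membered ring of four carbons and one sulfur, with two C=C double bonds; a six-membered carbon ring with three alternating C=C double bonds, fused to a five-membered ring containing one N–H nitrogen and two C=C double bonds; a six-membered carbon ring with three alternating C=C double bonds, fused to a five-membered ring containing one oxygen and two C=C double bonds; a six-membered carbon ring with three alternating C=C double bonds, fused to a five-membered carbon ring containing one C=C double bond and one sp³ carbon.
The 5-membered ring with one sulfur is planar and fully conjugated; 2 ring double bonds (4 π electrons) plus a heteroatom lone pair (2) give 6 π electrons. Since 6 = 4n+2 (n=1), it is aromatic (thiophene).
The fused 6/5-membered bicyclic (with one N–H) is a single π system with 9 sp² atoms and 10 π electrons from ring double bonds plus a heteroatom lone pair. 10 = 4(2)+2, so the system is aromatic and both rings count as aromatic (indole).
The fused 6/5-membered bicyclic (with one oxygen) is a single π system with 9 sp² atoms and 10 π electrons from ring double bonds plus a heteroatom lone pair. 10 = 4(2)+2, so the system is aromatic and both rings count as aromatic (benzofuran).
The 6-membered ring is fully conjugated (every ring atom contributes a p orbital); 3 ring double bonds give 6 π electrons. Since 6 = 4n+2 (n=1), it is aromatic (benzene ring).
The 5-membered ring has one sp³ carbon, so it is not fully conjugated — not aromatic (cyclopentene ring).
6 of the 7 rings are aromatic. Total: 6.

6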